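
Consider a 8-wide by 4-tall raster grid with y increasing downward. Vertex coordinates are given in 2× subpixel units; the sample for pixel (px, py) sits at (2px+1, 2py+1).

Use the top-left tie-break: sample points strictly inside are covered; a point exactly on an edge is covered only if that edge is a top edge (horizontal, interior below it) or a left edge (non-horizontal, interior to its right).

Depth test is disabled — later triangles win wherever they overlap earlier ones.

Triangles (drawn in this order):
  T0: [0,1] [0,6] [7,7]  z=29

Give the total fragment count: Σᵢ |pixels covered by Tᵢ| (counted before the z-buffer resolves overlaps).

T0:
  2·area = 35  (B↔C swapped to make it positive)
  edge (0, 1)→(7, 7): d=(7,6) right/bottom  bias=-1
  edge (7, 7)→(0, 6): d=(-7,-1) top-left  bias=+0
  edge (0, 6)→(0, 1): d=(0,-5) top-left  bias=+0
    (0,1)@(1, 3): e=[8,22,5] → X
    (1,1)@(3, 3): e=[-4,24,15] → .
    (0,2)@(1, 5): e=[22,8,5] → X
    (1,2)@(3, 5): e=[10,10,15] → X
    (2,2)@(5, 5): e=[-2,12,25] → .
    (0,3)@(1, 7): e=[36,-6,5] → .
    (1,3)@(3, 7): e=[24,-4,15] → .
    (3,3)@(7, 7): e=[0,0,35] → .  [on edge]
  covered (3 px):
    . . . . . . . .
    X . . . . . . .
    X X . . . . . .
    . . . . . . . .

Result: 3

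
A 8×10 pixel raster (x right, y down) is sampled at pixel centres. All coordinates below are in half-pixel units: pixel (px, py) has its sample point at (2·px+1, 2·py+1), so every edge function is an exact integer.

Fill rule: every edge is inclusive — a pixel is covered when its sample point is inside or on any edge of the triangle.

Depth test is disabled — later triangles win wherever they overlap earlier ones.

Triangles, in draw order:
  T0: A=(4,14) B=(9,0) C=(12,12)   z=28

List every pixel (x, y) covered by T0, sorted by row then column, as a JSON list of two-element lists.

T0:
  2·area = 102
  edge (4, 14)→(9, 0): d=(5,-14) inclusive
  edge (9, 0)→(12, 12): d=(3,12) inclusive
  edge (12, 12)→(4, 14): d=(-8,2) inclusive
    (4,0)@(9, 1): e=[5,3,94] → #
    (5,0)@(11, 1): e=[33,-21,90] → ·
    (4,1)@(9, 3): e=[15,9,78] → #
    (5,1)@(11, 3): e=[43,-15,74] → ·
    (4,2)@(9, 5): e=[25,15,62] → #
    (5,2)@(11, 5): e=[53,-9,58] → ·
    (3,3)@(7, 7): e=[7,45,50] → #
    (5,3)@(11, 7): e=[63,-3,42] → ·
    (3,4)@(7, 9): e=[17,51,34] → #
    (5,4)@(11, 9): e=[73,3,26] → #
    (6,4)@(13, 9): e=[101,-21,22] → ·
    (3,5)@(7, 11): e=[27,57,18] → #
  covered (13 px):
    · · · · # · · ·
    · · · · # · · ·
    · · · · # · · ·
    · · · # # · · ·
    · · · # # # · ·
    · · · # # # · ·
    · · # # · · · ·
    · · · · · · · ·
    · · · · · · · ·
    · · · · · · · ·

Answer: [[4,0],[4,1],[4,2],[3,3],[4,3],[3,4],[4,4],[5,4],[3,5],[4,5],[5,5],[2,6],[3,6]]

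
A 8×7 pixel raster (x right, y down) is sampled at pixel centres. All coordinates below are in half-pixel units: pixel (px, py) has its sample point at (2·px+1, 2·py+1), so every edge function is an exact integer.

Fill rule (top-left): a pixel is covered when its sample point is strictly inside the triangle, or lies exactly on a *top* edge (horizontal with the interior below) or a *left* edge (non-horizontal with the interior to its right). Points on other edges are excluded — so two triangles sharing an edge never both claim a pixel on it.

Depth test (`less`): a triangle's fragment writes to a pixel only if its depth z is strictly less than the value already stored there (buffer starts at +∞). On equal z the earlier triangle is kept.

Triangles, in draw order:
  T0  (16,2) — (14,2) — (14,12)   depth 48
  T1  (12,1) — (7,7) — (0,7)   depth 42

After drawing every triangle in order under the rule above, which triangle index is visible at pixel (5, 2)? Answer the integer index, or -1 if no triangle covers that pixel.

T0:
  2·area = 20  (B↔C swapped to make it positive)
  edge (16, 2)→(14, 12): d=(-2,10) right/bottom  bias=-1
  edge (14, 12)→(14, 2): d=(0,-10) top-left  bias=+0
  edge (14, 2)→(16, 2): d=(2,0) top-left  bias=+0
    (7,1)@(15, 3): e=[8,10,2] → █
    (7,2)@(15, 5): e=[4,10,6] → █
    (7,3)@(15, 7): e=[0,10,10] → ·  [on edge]
  covered (2 px):
    · · · · · · · ·
    · · · · · · · █
    · · · · · · · █
    · · · · · · · ·
    · · · · · · · ·
    · · · · · · · ·
    · · · · · · · ·
T1:
  2·area = 42
  edge (12, 1)→(7, 7): d=(-5,6) right/bottom  bias=-1
  edge (7, 7)→(0, 7): d=(-7,0) right/bottom  bias=-1
  edge (0, 7)→(12, 1): d=(12,-6) top-left  bias=+0
    (4,1)@(9, 3): e=[8,28,6] → █
    (5,1)@(11, 3): e=[-4,28,18] → ·
    (2,2)@(5, 5): e=[22,14,6] → █
    (3,2)@(7, 5): e=[10,14,18] → █
    (4,2)@(9, 5): e=[-2,14,30] → ·
    (0,3)@(1, 7): e=[36,0,6] → ·  [on edge]
    (1,3)@(3, 7): e=[24,0,18] → ·  [on edge]
    (2,3)@(5, 7): e=[12,0,30] → ·  [on edge]
    (3,3)@(7, 7): e=[0,0,42] → ·  [on edge]
    (4,3)@(9, 7): e=[-12,0,54] → ·  [on edge]
    (5,3)@(11, 7): e=[-24,0,66] → ·  [on edge]
    (6,3)@(13, 7): e=[-36,0,78] → ·  [on edge]
    (7,3)@(15, 7): e=[-48,0,90] → ·  [on edge]
  covered (3 px):
    · · · · · · · ·
    · · · · █ · · ·
    · · █ █ · · · ·
    · · · · · · · ·
    · · · · · · · ·
    · · · · · · · ·
    · · · · · · · ·

Z-buffer (winner per pixel, '.' = empty):
  . . . . . . . .
  . . . . 1 . . 0
  . . 1 1 . . . 0
  . . . . . . . .
  . . . . . . . .
  . . . . . . . .
  . . . . . . . .

Answer: -1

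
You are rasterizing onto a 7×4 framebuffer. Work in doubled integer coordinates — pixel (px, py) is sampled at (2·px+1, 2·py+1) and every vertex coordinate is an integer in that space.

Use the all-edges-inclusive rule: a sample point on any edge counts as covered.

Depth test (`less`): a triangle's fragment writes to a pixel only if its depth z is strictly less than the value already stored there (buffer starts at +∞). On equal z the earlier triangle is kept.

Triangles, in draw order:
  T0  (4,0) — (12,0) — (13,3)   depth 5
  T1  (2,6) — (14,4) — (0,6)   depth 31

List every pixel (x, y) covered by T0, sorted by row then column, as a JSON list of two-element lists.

T0:
  2·area = 24
  edge (4, 0)→(12, 0): d=(8,0) inclusive
  edge (12, 0)→(13, 3): d=(1,3) inclusive
  edge (13, 3)→(4, 0): d=(-9,-3) inclusive
    (3,0)@(7, 1): e=[8,16,0] → █  [on edge]
    (4,0)@(9, 1): e=[8,10,6] → █
    (5,0)@(11, 1): e=[8,4,12] → █
    (6,0)@(13, 1): e=[8,-2,18] → ·
    (3,1)@(7, 3): e=[24,18,-18] → ·
    (4,1)@(9, 3): e=[24,12,-12] → ·
    (5,1)@(11, 3): e=[24,6,-6] → ·
    (6,1)@(13, 3): e=[24,0,0] → █  [on edge]
    (6,2)@(13, 5): e=[40,2,-18] → ·
  covered (4 px):
    · · · █ █ █ ·
    · · · · · · █
    · · · · · · ·
    · · · · · · ·
T1:
  2·area = 4  (B↔C swapped to make it positive)
  edge (2, 6)→(0, 6): d=(-2,0) inclusive
  edge (0, 6)→(14, 4): d=(14,-2) inclusive
  edge (14, 4)→(2, 6): d=(-12,2) inclusive
    (3,2)@(7, 5): e=[2,0,2] → █  [on edge]
    (4,2)@(9, 5): e=[2,4,-2] → ·
    (3,3)@(7, 7): e=[-2,28,-22] → ·
  covered (1 px):
    · · · · · · ·
    · · · · · · ·
    · · · █ · · ·
    · · · · · · ·

Final: [[3,0],[4,0],[5,0],[6,1]]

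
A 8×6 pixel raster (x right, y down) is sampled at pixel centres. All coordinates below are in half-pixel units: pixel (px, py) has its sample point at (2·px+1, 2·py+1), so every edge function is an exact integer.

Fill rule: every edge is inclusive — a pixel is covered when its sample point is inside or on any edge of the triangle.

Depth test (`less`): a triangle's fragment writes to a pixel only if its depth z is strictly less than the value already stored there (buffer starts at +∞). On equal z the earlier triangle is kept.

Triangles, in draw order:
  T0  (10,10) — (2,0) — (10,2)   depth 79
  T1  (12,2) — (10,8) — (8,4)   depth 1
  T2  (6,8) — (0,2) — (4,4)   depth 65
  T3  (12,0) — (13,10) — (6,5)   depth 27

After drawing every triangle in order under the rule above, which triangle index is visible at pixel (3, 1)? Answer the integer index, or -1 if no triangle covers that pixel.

T0:
  2·area = 64
  edge (10, 10)→(2, 0): d=(-8,-10) inclusive
  edge (2, 0)→(10, 2): d=(8,2) inclusive
  edge (10, 2)→(10, 10): d=(0,8) inclusive
    (1,0)@(3, 1): e=[2,6,56] → #
    (2,0)@(5, 1): e=[22,2,40] → #
    (3,0)@(7, 1): e=[42,-2,24] → ·
    (1,1)@(3, 3): e=[-14,22,56] → ·
    (2,1)@(5, 3): e=[6,18,40] → #
    (3,1)@(7, 3): e=[26,14,24] → #
    (4,1)@(9, 3): e=[46,10,8] → #
    (5,1)@(11, 3): e=[66,6,-8] → ·
    (2,2)@(5, 5): e=[-10,34,40] → ·
    (3,2)@(7, 5): e=[10,30,24] → #
    (5,2)@(11, 5): e=[50,22,-8] → ·
    (3,3)@(7, 7): e=[-6,46,24] → ·
  covered (8 px):
    · # # · · · · ·
    · · # # # · · ·
    · · · # # · · ·
    · · · · # · · ·
    · · · · · · · ·
    · · · · · · · ·
T1:
  2·area = 20
  edge (12, 2)→(10, 8): d=(-2,6) inclusive
  edge (10, 8)→(8, 4): d=(-2,-4) inclusive
  edge (8, 4)→(12, 2): d=(4,-2) inclusive
    (5,1)@(11, 3): e=[4,14,2] → #
    (6,1)@(13, 3): e=[-8,22,6] → ·
    (4,2)@(9, 5): e=[12,2,6] → #
    (5,2)@(11, 5): e=[0,10,10] → #  [on edge]
    (6,2)@(13, 5): e=[-12,18,14] → ·
    (4,3)@(9, 7): e=[8,-2,14] → ·
    (5,3)@(11, 7): e=[-4,6,18] → ·
    (4,5)@(9, 11): e=[0,-10,30] → ·  [on edge]
  covered (3 px):
    · · · · · · · ·
    · · · · · # · ·
    · · · · # # · ·
    · · · · · · · ·
    · · · · · · · ·
    · · · · · · · ·
T2:
  2·area = 12
  edge (6, 8)→(0, 2): d=(-6,-6) inclusive
  edge (0, 2)→(4, 4): d=(4,2) inclusive
  edge (4, 4)→(6, 8): d=(2,4) inclusive
    (0,1)@(1, 3): e=[0,2,10] → #  [on edge]
    (1,1)@(3, 3): e=[12,-2,2] → ·
    (0,2)@(1, 5): e=[-12,10,14] → ·
    (1,2)@(3, 5): e=[0,6,6] → #  [on edge]
    (2,2)@(5, 5): e=[12,2,-2] → ·
    (1,3)@(3, 7): e=[-12,14,10] → ·
    (2,3)@(5, 7): e=[0,10,2] → #  [on edge]
    (3,3)@(7, 7): e=[12,6,-6] → ·
    (2,4)@(5, 9): e=[-12,18,6] → ·
    (3,4)@(7, 9): e=[0,14,-2] → ·  [on edge]
    (4,5)@(9, 11): e=[0,18,-6] → ·  [on edge]
  covered (3 px):
    · · · · · · · ·
    # · · · · · · ·
    · # · · · · · ·
    · · # · · · · ·
    · · · · · · · ·
    · · · · · · · ·
T3:
  2·area = 65
  edge (12, 0)→(13, 10): d=(1,10) inclusive
  edge (13, 10)→(6, 5): d=(-7,-5) inclusive
  edge (6, 5)→(12, 0): d=(6,-5) inclusive
    (5,0)@(11, 1): e=[11,53,1] → #
    (6,0)@(13, 1): e=[-9,63,11] → ·
    (4,1)@(9, 3): e=[33,29,3] → #
    (6,1)@(13, 3): e=[-7,49,23] → ·
    (3,2)@(7, 5): e=[55,5,5] → #
    (6,2)@(13, 5): e=[-5,35,35] → ·
    (3,3)@(7, 7): e=[57,-9,17] → ·
    (4,3)@(9, 7): e=[37,1,27] → #
    (6,3)@(13, 7): e=[-3,21,47] → ·
    (4,4)@(9, 9): e=[39,-13,39] → ·
    (5,4)@(11, 9): e=[19,-3,49] → ·
  covered (8 px):
    · · · · · # · ·
    · · · · # # · ·
    · · · # # # · ·
    · · · · # # · ·
    · · · · · · · ·
    · · · · · · · ·

Z-buffer (winner per pixel, '.' = empty):
  . 0 0 . . 3 . .
  2 . 0 0 3 1 . .
  . 2 . 3 1 1 . .
  . . 2 . 3 3 . .
  . . . . . . . .
  . . . . . . . .

Result: 0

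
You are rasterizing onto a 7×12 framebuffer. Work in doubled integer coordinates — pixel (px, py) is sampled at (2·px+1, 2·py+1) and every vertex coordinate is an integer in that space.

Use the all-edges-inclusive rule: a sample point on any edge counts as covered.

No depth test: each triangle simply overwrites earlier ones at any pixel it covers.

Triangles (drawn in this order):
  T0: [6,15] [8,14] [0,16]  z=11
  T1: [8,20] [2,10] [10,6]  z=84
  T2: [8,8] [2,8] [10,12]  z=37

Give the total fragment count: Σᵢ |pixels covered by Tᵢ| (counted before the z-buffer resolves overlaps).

T0:
  2·area = 4  (B↔C swapped to make it positive)
  edge (6, 15)→(0, 16): d=(-6,1) inclusive
  edge (0, 16)→(8, 14): d=(8,-2) inclusive
  edge (8, 14)→(6, 15): d=(-2,1) inclusive
    (2,7)@(5, 15): e=[1,2,1] → #
    (3,7)@(7, 15): e=[-1,6,-1] → ·
    (2,8)@(5, 17): e=[-11,18,-3] → ·
  covered (1 px):
    · · · · · · ·
    · · · · · · ·
    · · · · · · ·
    · · · · · · ·
    · · · · · · ·
    · · · · · · ·
    · · · · · · ·
    · · # · · · ·
    · · · · · · ·
    · · · · · · ·
    · · · · · · ·
    · · · · · · ·
T1:
  2·area = 104
  edge (8, 20)→(2, 10): d=(-6,-10) inclusive
  edge (2, 10)→(10, 6): d=(8,-4) inclusive
  edge (10, 6)→(8, 20): d=(-2,14) inclusive
    (4,3)@(9, 7): e=[88,4,12] → #
    (5,3)@(11, 7): e=[108,12,-16] → ·
    (2,4)@(5, 9): e=[36,4,64] → #
    (3,4)@(7, 9): e=[56,12,36] → #
    (5,4)@(11, 9): e=[96,28,-20] → ·
    (1,5)@(3, 11): e=[4,12,88] → #
    (5,5)@(11, 11): e=[84,44,-24] → ·
    (1,6)@(3, 13): e=[-8,28,84] → ·
    (2,6)@(5, 13): e=[12,36,56] → #
    (4,6)@(9, 13): e=[52,52,0] → #  [on edge]
    (5,6)@(11, 13): e=[72,60,-28] → ·
    (2,7)@(5, 15): e=[0,52,52] → #  [on edge]
  covered (14 px):
    · · · · · · ·
    · · · · · · ·
    · · · · · · ·
    · · · · # · ·
    · · # # # · ·
    · # # # # · ·
    · · # # # · ·
    · · # # · · ·
    · · · # · · ·
    · · · · · · ·
    · · · · · · ·
    · · · · · · ·
T2:
  2·area = 24  (B↔C swapped to make it positive)
  edge (8, 8)→(10, 12): d=(2,4) inclusive
  edge (10, 12)→(2, 8): d=(-8,-4) inclusive
  edge (2, 8)→(8, 8): d=(6,0) inclusive
    (2,4)@(5, 9): e=[14,4,6] → #
    (3,4)@(7, 9): e=[6,12,6] → #
    (4,4)@(9, 9): e=[-2,20,6] → ·
    (2,5)@(5, 11): e=[18,-12,18] → ·
    (3,5)@(7, 11): e=[10,-4,18] → ·
    (4,5)@(9, 11): e=[2,4,18] → #
    (5,5)@(11, 11): e=[-6,12,18] → ·
    (4,6)@(9, 13): e=[6,-12,30] → ·
  covered (3 px):
    · · · · · · ·
    · · · · · · ·
    · · · · · · ·
    · · · · · · ·
    · · # # · · ·
    · · · · # · ·
    · · · · · · ·
    · · · · · · ·
    · · · · · · ·
    · · · · · · ·
    · · · · · · ·
    · · · · · · ·

Final: 18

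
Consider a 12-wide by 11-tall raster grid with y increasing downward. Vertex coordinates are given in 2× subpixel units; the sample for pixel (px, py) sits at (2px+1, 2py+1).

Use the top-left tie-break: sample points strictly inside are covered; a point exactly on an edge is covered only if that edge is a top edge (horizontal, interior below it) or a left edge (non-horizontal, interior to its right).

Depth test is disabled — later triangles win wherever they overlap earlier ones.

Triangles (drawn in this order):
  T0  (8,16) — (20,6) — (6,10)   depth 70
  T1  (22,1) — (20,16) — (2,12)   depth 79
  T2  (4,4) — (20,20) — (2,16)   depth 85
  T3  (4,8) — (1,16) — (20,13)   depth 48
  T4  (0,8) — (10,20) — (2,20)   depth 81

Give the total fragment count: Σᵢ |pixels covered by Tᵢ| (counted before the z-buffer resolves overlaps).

T0:
  2·area = 92  (B↔C swapped to make it positive)
  edge (8, 16)→(6, 10): d=(-2,-6) top-left  bias=+0
  edge (6, 10)→(20, 6): d=(14,-4) top-left  bias=+0
  edge (20, 6)→(8, 16): d=(-12,10) right/bottom  bias=-1
    (1,0)@(3, 1): e=[0,-138,230] → ·  [on edge]
    (2,3)@(5, 7): e=[0,-46,138] → ·  [on edge]
    (8,3)@(17, 7): e=[72,2,18] → #
    (9,3)@(19, 7): e=[84,10,-2] → ·
    (5,4)@(11, 9): e=[32,6,54] → #
    (6,4)@(13, 9): e=[44,14,34] → #
    (7,4)@(15, 9): e=[56,22,14] → #
    (8,4)@(17, 9): e=[68,30,-6] → ·
    (3,5)@(7, 11): e=[4,18,70] → #
    (4,5)@(9, 11): e=[16,26,50] → #
    (7,5)@(15, 11): e=[52,50,-10] → ·
    (3,6)@(7, 13): e=[0,46,46] → #  [on edge]
    (4,9)@(9, 19): e=[0,138,-46] → ·  [on edge]
  covered (12 px):
    · · · · · · · · · · · ·
    · · · · · · · · · · · ·
    · · · · · · · · · · · ·
    · · · · · · · · # · · ·
    · · · · · # # # · · · ·
    · · · # # # # · · · · ·
    · · · # # # · · · · · ·
    · · · · # · · · · · · ·
    · · · · · · · · · · · ·
    · · · · · · · · · · · ·
    · · · · · · · · · · · ·
T1:
  2·area = 278
  edge (22, 1)→(20, 16): d=(-2,15) right/bottom  bias=-1
  edge (20, 16)→(2, 12): d=(-18,-4) top-left  bias=+0
  edge (2, 12)→(22, 1): d=(20,-11) top-left  bias=+0
    (9,1)@(19, 3): e=[41,230,7] → #
    (10,1)@(21, 3): e=[11,238,29] → #
    (11,1)@(23, 3): e=[-19,246,51] → ·
    (7,2)@(15, 5): e=[97,178,3] → #
    (8,2)@(17, 5): e=[67,186,25] → #
    (11,2)@(23, 5): e=[-23,210,91] → ·
    (6,3)@(13, 7): e=[123,134,21] → #
    (11,3)@(23, 7): e=[-27,174,131] → ·
    (4,4)@(9, 9): e=[179,82,17] → #
    (5,4)@(11, 9): e=[149,90,39] → #
    (10,4)@(21, 9): e=[-1,130,149] → ·
    (2,5)@(5, 11): e=[235,30,13] → #
  covered (34 px):
    · · · · · · · · · · · ·
    · · · · · · · · · # # ·
    · · · · · · · # # # # ·
    · · · · · · # # # # # ·
    · · · · # # # # # # · ·
    · · # # # # # # # # · ·
    · · · # # # # # # # · ·
    · · · · · · · · # # · ·
    · · · · · · · · · · · ·
    · · · · · · · · · · · ·
    · · · · · · · · · · · ·
T2:
  2·area = 224
  edge (4, 4)→(20, 20): d=(16,16) right/bottom  bias=-1
  edge (20, 20)→(2, 16): d=(-18,-4) top-left  bias=+0
  edge (2, 16)→(4, 4): d=(2,-12) top-left  bias=+0
    (0,0)@(1, 1): e=[0,266,-42] → ·  [on edge]
    (1,1)@(3, 3): e=[0,238,-14] → ·  [on edge]
    (2,2)@(5, 5): e=[0,210,14] → ·  [on edge]
    (2,3)@(5, 7): e=[32,174,18] → #
    (3,3)@(7, 7): e=[0,182,42] → ·  [on edge]
    (2,4)@(5, 9): e=[64,138,22] → #
    (3,4)@(7, 9): e=[32,146,46] → #
    (4,4)@(9, 9): e=[0,154,70] → ·  [on edge]
    (1,5)@(3, 11): e=[128,94,2] → #
    (4,5)@(9, 11): e=[32,118,74] → #
    (5,5)@(11, 11): e=[0,126,98] → ·  [on edge]
    (1,6)@(3, 13): e=[160,58,6] → #
    (6,6)@(13, 13): e=[0,98,126] → ·  [on edge]
    (7,7)@(15, 15): e=[0,70,154] → ·  [on edge]
    (8,8)@(17, 17): e=[0,42,182] → ·  [on edge]
    (9,9)@(19, 19): e=[0,14,210] → ·  [on edge]
    (10,10)@(21, 21): e=[0,-14,238] → ·  [on edge]
  covered (24 px):
    · · · · · · · · · · · ·
    · · · · · · · · · · · ·
    · · · · · · · · · · · ·
    · · # · · · · · · · · ·
    · · # # · · · · · · · ·
    · # # # # · · · · · · ·
    · # # # # # · · · · · ·
    · # # # # # # · · · · ·
    · · · # # # # # · · · ·
    · · · · · · · · # · · ·
    · · · · · · · · · · · ·
T3:
  2·area = 143  (B↔C swapped to make it positive)
  edge (4, 8)→(20, 13): d=(16,5) right/bottom  bias=-1
  edge (20, 13)→(1, 16): d=(-19,3) right/bottom  bias=-1
  edge (1, 16)→(4, 8): d=(3,-8) top-left  bias=+0
    (2,4)@(5, 9): e=[11,121,11] → #
    (3,4)@(7, 9): e=[1,115,27] → #
    (4,4)@(9, 9): e=[-9,109,43] → ·
    (1,5)@(3, 11): e=[53,89,1] → #
    (4,5)@(9, 11): e=[23,71,49] → #
    (5,5)@(11, 11): e=[13,65,65] → #
    (6,5)@(13, 11): e=[3,59,81] → #
    (7,5)@(15, 11): e=[-7,53,97] → ·
    (1,6)@(3, 13): e=[85,51,7] → #
    (7,6)@(15, 13): e=[25,15,103] → #
    (8,6)@(17, 13): e=[15,9,119] → #
    (9,6)@(19, 13): e=[5,3,135] → #
  covered (20 px):
    · · · · · · · · · · · ·
    · · · · · · · · · · · ·
    · · · · · · · · · · · ·
    · · · · · · · · · · · ·
    · · # # · · · · · · · ·
    · # # # # # # · · · · ·
    · # # # # # # # # # · ·
    · # # # · · · · · · · ·
    · · · · · · · · · · · ·
    · · · · · · · · · · · ·
    · · · · · · · · · · · ·
T4:
  2·area = 96
  edge (0, 8)→(10, 20): d=(10,12) right/bottom  bias=-1
  edge (10, 20)→(2, 20): d=(-8,0) right/bottom  bias=-1
  edge (2, 20)→(0, 8): d=(-2,-12) top-left  bias=+0
    (0,5)@(1, 11): e=[18,72,6] → #
    (1,5)@(3, 11): e=[-6,72,30] → ·
    (0,6)@(1, 13): e=[38,56,2] → #
    (1,6)@(3, 13): e=[14,56,26] → #
    (2,6)@(5, 13): e=[-10,56,50] → ·
    (0,7)@(1, 15): e=[58,40,-2] → ·
    (1,7)@(3, 15): e=[34,40,22] → #
    (2,7)@(5, 15): e=[10,40,46] → #
    (3,7)@(7, 15): e=[-14,40,70] → ·
    (1,8)@(3, 17): e=[54,24,18] → #
    (3,8)@(7, 17): e=[6,24,66] → #
    (4,8)@(9, 17): e=[-18,24,90] → ·
  covered (12 px):
    · · · · · · · · · · · ·
    · · · · · · · · · · · ·
    · · · · · · · · · · · ·
    · · · · · · · · · · · ·
    · · · · · · · · · · · ·
    # · · · · · · · · · · ·
    # # · · · · · · · · · ·
    · # # · · · · · · · · ·
    · # # # · · · · · · · ·
    · # # # # · · · · · · ·
    · · · · · · · · · · · ·

Final: 102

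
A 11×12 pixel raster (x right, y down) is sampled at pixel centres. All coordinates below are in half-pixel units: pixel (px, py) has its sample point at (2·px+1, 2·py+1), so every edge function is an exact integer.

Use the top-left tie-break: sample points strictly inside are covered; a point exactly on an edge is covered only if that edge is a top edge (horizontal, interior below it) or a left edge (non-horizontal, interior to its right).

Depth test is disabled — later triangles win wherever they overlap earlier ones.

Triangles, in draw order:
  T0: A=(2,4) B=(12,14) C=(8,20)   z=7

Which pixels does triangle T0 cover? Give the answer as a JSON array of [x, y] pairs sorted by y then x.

T0:
  2·area = 100
  edge (2, 4)→(12, 14): d=(10,10) right/bottom  bias=-1
  edge (12, 14)→(8, 20): d=(-4,6) right/bottom  bias=-1
  edge (8, 20)→(2, 4): d=(-6,-16) top-left  bias=+0
    (0,1)@(1, 3): e=[0,110,-10] → .  [on edge]
    (1,2)@(3, 5): e=[0,90,10] → .  [on edge]
    (2,3)@(5, 7): e=[0,70,30] → .  [on edge]
    (2,4)@(5, 9): e=[20,62,18] → X
    (3,4)@(7, 9): e=[0,50,50] → .  [on edge]
    (2,5)@(5, 11): e=[40,54,6] → X
    (3,5)@(7, 11): e=[20,42,38] → X
    (4,5)@(9, 11): e=[0,30,70] → .  [on edge]
    (2,6)@(5, 13): e=[60,46,-6] → .
    (3,6)@(7, 13): e=[40,34,26] → X
    (4,6)@(9, 13): e=[20,22,58] → X
    (5,6)@(11, 13): e=[0,10,90] → .  [on edge]
    (6,7)@(13, 15): e=[0,-10,110] → .  [on edge]
    (7,8)@(15, 17): e=[0,-30,130] → .  [on edge]
    (8,9)@(17, 19): e=[0,-50,150] → .  [on edge]
    (9,10)@(19, 21): e=[0,-70,170] → .  [on edge]
    (10,11)@(21, 23): e=[0,-90,190] → .  [on edge]
  covered (10 px):
    . . . . . . . . . . .
    . . . . . . . . . . .
    . . . . . . . . . . .
    . . . . . . . . . . .
    . . X . . . . . . . .
    . . X X . . . . . . .
    . . . X X . . . . . .
    . . . X X X . . . . .
    . . . X X . . . . . .
    . . . . . . . . . . .
    . . . . . . . . . . .
    . . . . . . . . . . .

Final: [[2,4],[2,5],[3,5],[3,6],[4,6],[3,7],[4,7],[5,7],[3,8],[4,8]]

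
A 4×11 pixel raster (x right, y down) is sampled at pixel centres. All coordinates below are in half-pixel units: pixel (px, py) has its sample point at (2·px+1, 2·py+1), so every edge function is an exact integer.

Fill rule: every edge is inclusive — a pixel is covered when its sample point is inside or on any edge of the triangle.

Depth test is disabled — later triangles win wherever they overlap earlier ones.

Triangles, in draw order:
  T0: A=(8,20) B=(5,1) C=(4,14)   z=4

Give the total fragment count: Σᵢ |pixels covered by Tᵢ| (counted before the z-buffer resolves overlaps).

T0:
  2·area = 58  (B↔C swapped to make it positive)
  edge (8, 20)→(4, 14): d=(-4,-6) inclusive
  edge (4, 14)→(5, 1): d=(1,-13) inclusive
  edge (5, 1)→(8, 20): d=(3,19) inclusive
    (2,0)@(5, 1): e=[58,0,0] → #  [on edge]
    (3,0)@(7, 1): e=[70,26,-38] → ·
    (2,1)@(5, 3): e=[50,2,6] → #
    (3,1)@(7, 3): e=[62,28,-32] → ·
    (2,2)@(5, 5): e=[42,4,12] → #
    (3,2)@(7, 5): e=[54,30,-26] → ·
    (2,3)@(5, 7): e=[34,6,18] → #
    (3,3)@(7, 7): e=[46,32,-20] → ·
    (2,4)@(5, 9): e=[26,8,24] → #
    (3,4)@(7, 9): e=[38,34,-14] → ·
    (2,5)@(5, 11): e=[18,10,30] → #
    (3,5)@(7, 11): e=[30,36,-8] → ·
  covered (10 px):
    · · # ·
    · · # ·
    · · # ·
    · · # ·
    · · # ·
    · · # ·
    · · # ·
    · · # #
    · · · #
    · · · ·
    · · · ·

Answer: 10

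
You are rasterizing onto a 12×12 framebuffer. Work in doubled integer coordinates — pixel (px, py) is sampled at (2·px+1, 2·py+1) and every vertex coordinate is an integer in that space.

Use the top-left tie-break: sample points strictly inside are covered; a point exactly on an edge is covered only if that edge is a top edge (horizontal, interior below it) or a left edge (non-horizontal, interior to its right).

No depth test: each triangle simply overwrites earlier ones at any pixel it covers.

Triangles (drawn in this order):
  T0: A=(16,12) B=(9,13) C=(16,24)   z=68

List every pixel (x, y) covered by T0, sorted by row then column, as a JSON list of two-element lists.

T0:
  2·area = 84  (B↔C swapped to make it positive)
  edge (16, 12)→(16, 24): d=(0,12) right/bottom  bias=-1
  edge (16, 24)→(9, 13): d=(-7,-11) top-left  bias=+0
  edge (9, 13)→(16, 12): d=(7,-1) top-left  bias=+0
    (11,5)@(23, 11): e=[-84,168,0] → ·  [on edge]
    (4,6)@(9, 13): e=[84,0,0] → █  [on edge]
    (5,6)@(11, 13): e=[60,22,2] → █
    (6,6)@(13, 13): e=[36,44,4] → █
    (7,6)@(15, 13): e=[12,66,6] → █
    (8,6)@(17, 13): e=[-12,88,8] → ·
    (4,7)@(9, 15): e=[84,-14,14] → ·
    (5,7)@(11, 15): e=[60,8,16] → █
    (8,7)@(17, 15): e=[-12,74,22] → ·
    (5,8)@(11, 17): e=[60,-6,30] → ·
    (6,8)@(13, 17): e=[36,16,32] → █
    (8,8)@(17, 17): e=[-12,60,36] → ·
  covered (12 px):
    · · · · · · · · · · · ·
    · · · · · · · · · · · ·
    · · · · · · · · · · · ·
    · · · · · · · · · · · ·
    · · · · · · · · · · · ·
    · · · · · · · · · · · ·
    · · · · █ █ █ █ · · · ·
    · · · · · █ █ █ · · · ·
    · · · · · · █ █ · · · ·
    · · · · · · █ █ · · · ·
    · · · · · · · █ · · · ·
    · · · · · · · · · · · ·

Final: [[4,6],[5,6],[6,6],[7,6],[5,7],[6,7],[7,7],[6,8],[7,8],[6,9],[7,9],[7,10]]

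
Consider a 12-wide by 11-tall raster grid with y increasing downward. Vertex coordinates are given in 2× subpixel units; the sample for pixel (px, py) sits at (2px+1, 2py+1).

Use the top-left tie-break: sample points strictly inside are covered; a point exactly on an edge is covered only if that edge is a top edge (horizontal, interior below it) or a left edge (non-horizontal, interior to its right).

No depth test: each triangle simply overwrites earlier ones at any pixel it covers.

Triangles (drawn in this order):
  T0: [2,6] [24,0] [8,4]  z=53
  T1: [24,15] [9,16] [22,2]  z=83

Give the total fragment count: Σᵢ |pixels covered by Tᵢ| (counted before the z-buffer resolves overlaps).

T0:
  2·area = 8  (B↔C swapped to make it positive)
  edge (2, 6)→(8, 4): d=(6,-2) top-left  bias=+0
  edge (8, 4)→(24, 0): d=(16,-4) top-left  bias=+0
  edge (24, 0)→(2, 6): d=(-22,6) right/bottom  bias=-1
    (8,0)@(17, 1): e=[0,-12,20] → ·  [on edge]
    (5,1)@(11, 3): e=[0,-4,12] → ·  [on edge]
    (6,1)@(13, 3): e=[4,4,0] → ·  [on edge]
    (2,2)@(5, 5): e=[0,4,4] → █  [on edge]
    (3,2)@(7, 5): e=[4,12,-8] → ·
    (2,3)@(5, 7): e=[12,36,-40] → ·
  covered (1 px):
    · · · · · · · · · · · ·
    · · · · · · · · · · · ·
    · · █ · · · · · · · · ·
    · · · · · · · · · · · ·
    · · · · · · · · · · · ·
    · · · · · · · · · · · ·
    · · · · · · · · · · · ·
    · · · · · · · · · · · ·
    · · · · · · · · · · · ·
    · · · · · · · · · · · ·
    · · · · · · · · · · · ·
T1:
  2·area = 197
  edge (24, 15)→(9, 16): d=(-15,1) right/bottom  bias=-1
  edge (9, 16)→(22, 2): d=(13,-14) top-left  bias=+0
  edge (22, 2)→(24, 15): d=(2,13) right/bottom  bias=-1
    (10,2)@(21, 5): e=[153,25,19] → █
    (11,2)@(23, 5): e=[151,53,-7] → ·
    (9,3)@(19, 7): e=[125,23,49] → █
    (11,3)@(23, 7): e=[121,79,-3] → ·
    (8,4)@(17, 9): e=[97,21,79] → █
    (11,4)@(23, 9): e=[91,105,1] → █
    (7,5)@(15, 11): e=[69,19,109] → █
    (6,6)@(13, 13): e=[41,17,139] → █
    (5,7)@(11, 15): e=[13,15,169] → █
    (5,8)@(11, 17): e=[-17,41,173] → ·
    (6,8)@(13, 17): e=[-19,69,147] → ·
    (7,8)@(15, 17): e=[-21,97,121] → ·
  covered (25 px):
    · · · · · · · · · · · ·
    · · · · · · · · · · · ·
    · · · · · · · · · · █ ·
    · · · · · · · · · █ █ ·
    · · · · · · · · █ █ █ █
    · · · · · · · █ █ █ █ █
    · · · · · · █ █ █ █ █ █
    · · · · · █ █ █ █ █ █ █
    · · · · · · · · · · · ·
    · · · · · · · · · · · ·
    · · · · · · · · · · · ·

Final: 26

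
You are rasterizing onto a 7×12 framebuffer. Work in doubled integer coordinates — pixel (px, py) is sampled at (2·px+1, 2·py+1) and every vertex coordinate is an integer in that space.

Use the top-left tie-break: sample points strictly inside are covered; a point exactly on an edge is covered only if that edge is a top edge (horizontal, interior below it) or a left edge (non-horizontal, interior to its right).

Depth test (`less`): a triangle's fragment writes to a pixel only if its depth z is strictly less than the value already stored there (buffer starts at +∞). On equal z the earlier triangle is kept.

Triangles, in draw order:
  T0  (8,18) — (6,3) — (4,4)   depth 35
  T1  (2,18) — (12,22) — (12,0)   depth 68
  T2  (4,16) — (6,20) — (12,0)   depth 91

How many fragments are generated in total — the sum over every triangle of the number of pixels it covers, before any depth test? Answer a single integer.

T0:
  2·area = 32  (B↔C swapped to make it positive)
  edge (8, 18)→(4, 4): d=(-4,-14) top-left  bias=+0
  edge (4, 4)→(6, 3): d=(2,-1) top-left  bias=+0
  edge (6, 3)→(8, 18): d=(2,15) right/bottom  bias=-1
    (2,2)@(5, 5): e=[10,3,19] → X
    (3,2)@(7, 5): e=[38,5,-11] → .
    (2,3)@(5, 7): e=[2,7,23] → X
    (3,3)@(7, 7): e=[30,9,-7] → .
    (2,4)@(5, 9): e=[-6,11,27] → .
    (3,5)@(7, 11): e=[14,17,1] → X
    (4,5)@(9, 11): e=[42,19,-29] → .
    (3,6)@(7, 13): e=[6,21,5] → X
    (4,6)@(9, 13): e=[34,23,-25] → .
    (3,7)@(7, 15): e=[-2,25,9] → .
  covered (4 px):
    . . . . . . .
    . . . . . . .
    . . X . . . .
    . . X . . . .
    . . . . . . .
    . . . X . . .
    . . . X . . .
    . . . . . . .
    . . . . . . .
    . . . . . . .
    . . . . . . .
    . . . . . . .
T1:
  2·area = 220  (B↔C swapped to make it positive)
  edge (2, 18)→(12, 0): d=(10,-18) top-left  bias=+0
  edge (12, 0)→(12, 22): d=(0,22) right/bottom  bias=-1
  edge (12, 22)→(2, 18): d=(-10,-4) top-left  bias=+0
    (5,1)@(11, 3): e=[12,22,186] → X
    (6,1)@(13, 3): e=[48,-22,194] → .
    (5,2)@(11, 5): e=[32,22,166] → X
    (6,2)@(13, 5): e=[68,-22,174] → .
    (4,3)@(9, 7): e=[16,66,138] → X
    (6,3)@(13, 7): e=[88,-22,154] → .
    (3,4)@(7, 9): e=[0,110,110] → X  [on edge]
    (6,4)@(13, 9): e=[108,-22,134] → .
    (3,5)@(7, 11): e=[20,110,90] → X
    (6,5)@(13, 11): e=[128,-22,114] → .
    (2,6)@(5, 13): e=[4,154,62] → X
    (6,6)@(13, 13): e=[148,-22,94] → .
  covered (28 px):
    . . . . . . .
    . . . . . X .
    . . . . . X .
    . . . . X X .
    . . . X X X .
    . . . X X X .
    . . X X X X .
    . . X X X X .
    . X X X X X .
    . . X X X X .
    . . . . . X .
    . . . . . . .
T2:
  2·area = 64  (B↔C swapped to make it positive)
  edge (4, 16)→(12, 0): d=(8,-16) top-left  bias=+0
  edge (12, 0)→(6, 20): d=(-6,20) right/bottom  bias=-1
  edge (6, 20)→(4, 16): d=(-2,-4) top-left  bias=+0
    (5,1)@(11, 3): e=[8,2,54] → X
    (6,1)@(13, 3): e=[40,-38,62] → .
    (5,2)@(11, 5): e=[24,-10,50] → .
    (4,3)@(9, 7): e=[8,18,38] → X
    (5,3)@(11, 7): e=[40,-22,46] → .
    (4,4)@(9, 9): e=[24,6,34] → X
    (5,4)@(11, 9): e=[56,-34,42] → .
    (3,5)@(7, 11): e=[8,34,22] → X
    (4,5)@(9, 11): e=[40,-6,30] → .
    (3,6)@(7, 13): e=[24,22,18] → X
    (4,6)@(9, 13): e=[56,-18,26] → .
    (2,7)@(5, 15): e=[8,50,6] → X
  covered (8 px):
    . . . . . . .
    . . . . . X .
    . . . . . . .
    . . . . X . .
    . . . . X . .
    . . . X . . .
    . . . X . . .
    . . X X . . .
    . . X . . . .
    . . . . . . .
    . . . . . . .
    . . . . . . .

Result: 40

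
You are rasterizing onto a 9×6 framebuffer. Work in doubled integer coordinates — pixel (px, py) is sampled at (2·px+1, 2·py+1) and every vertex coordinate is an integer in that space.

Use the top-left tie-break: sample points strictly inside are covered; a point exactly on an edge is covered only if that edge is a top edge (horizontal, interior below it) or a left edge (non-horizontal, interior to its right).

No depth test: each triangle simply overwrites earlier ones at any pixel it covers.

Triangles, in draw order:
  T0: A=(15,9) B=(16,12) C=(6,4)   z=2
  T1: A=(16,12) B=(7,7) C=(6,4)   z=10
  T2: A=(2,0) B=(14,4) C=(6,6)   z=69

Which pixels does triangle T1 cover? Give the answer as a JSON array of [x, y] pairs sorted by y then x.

T0:
  2·area = 22
  edge (15, 9)→(16, 12): d=(1,3) right/bottom  bias=-1
  edge (16, 12)→(6, 4): d=(-10,-8) top-left  bias=+0
  edge (6, 4)→(15, 9): d=(9,5) right/bottom  bias=-1
    (6,1)@(13, 3): e=[0,66,-44] → .  [on edge]
    (5,3)@(11, 7): e=[10,10,2] → X
    (6,3)@(13, 7): e=[4,26,-8] → .
    (5,4)@(11, 9): e=[12,-10,20] → .
    (6,4)@(13, 9): e=[6,6,10] → X
    (7,4)@(15, 9): e=[0,22,0] → .  [on edge]
    (6,5)@(13, 11): e=[8,-14,28] → .
    (7,5)@(15, 11): e=[2,2,18] → X
    (8,5)@(17, 11): e=[-4,18,8] → .
  covered (3 px):
    . . . . . . . . .
    . . . . . . . . .
    . . . . . . . . .
    . . . . . X . . .
    . . . . . . X . .
    . . . . . . . X .
T1:
  2·area = 22
  edge (16, 12)→(7, 7): d=(-9,-5) top-left  bias=+0
  edge (7, 7)→(6, 4): d=(-1,-3) top-left  bias=+0
  edge (6, 4)→(16, 12): d=(10,8) right/bottom  bias=-1
    (2,0)@(5, 1): e=[44,0,-22] → .  [on edge]
    (3,2)@(7, 5): e=[18,2,2] → X
    (4,2)@(9, 5): e=[28,8,-14] → .
    (3,3)@(7, 7): e=[0,0,22] → X  [on edge]
    (4,3)@(9, 7): e=[10,6,6] → X
    (5,3)@(11, 7): e=[20,12,-10] → .
    (3,4)@(7, 9): e=[-18,-2,42] → .
    (4,4)@(9, 9): e=[-8,4,26] → .
    (5,4)@(11, 9): e=[2,10,10] → X
    (6,4)@(13, 9): e=[12,16,-6] → .
    (5,5)@(11, 11): e=[-16,8,30] → .
  covered (4 px):
    . . . . . . . . .
    . . . . . . . . .
    . . . X . . . . .
    . . . X X . . . .
    . . . . . X . . .
    . . . . . . . . .
T2:
  2·area = 56
  edge (2, 0)→(14, 4): d=(12,4) right/bottom  bias=-1
  edge (14, 4)→(6, 6): d=(-8,2) right/bottom  bias=-1
  edge (6, 6)→(2, 0): d=(-4,-6) top-left  bias=+0
    (1,0)@(3, 1): e=[8,46,2] → X
    (2,0)@(5, 1): e=[0,42,14] → .  [on edge]
    (1,1)@(3, 3): e=[32,30,-6] → .
    (2,1)@(5, 3): e=[24,26,6] → X
    (3,1)@(7, 3): e=[16,22,18] → X
    (4,1)@(9, 3): e=[8,18,30] → X
    (5,1)@(11, 3): e=[0,14,42] → .  [on edge]
    (2,2)@(5, 5): e=[48,10,-2] → .
    (3,2)@(7, 5): e=[40,6,10] → X
    (5,2)@(11, 5): e=[24,-2,34] → .
    (8,2)@(17, 5): e=[0,-14,70] → .  [on edge]
    (3,3)@(7, 7): e=[64,-10,2] → .
  covered (6 px):
    . X . . . . . . .
    . . X X X . . . .
    . . . X X . . . .
    . . . . . . . . .
    . . . . . . . . .
    . . . . . . . . .

Result: [[3,2],[3,3],[4,3],[5,4]]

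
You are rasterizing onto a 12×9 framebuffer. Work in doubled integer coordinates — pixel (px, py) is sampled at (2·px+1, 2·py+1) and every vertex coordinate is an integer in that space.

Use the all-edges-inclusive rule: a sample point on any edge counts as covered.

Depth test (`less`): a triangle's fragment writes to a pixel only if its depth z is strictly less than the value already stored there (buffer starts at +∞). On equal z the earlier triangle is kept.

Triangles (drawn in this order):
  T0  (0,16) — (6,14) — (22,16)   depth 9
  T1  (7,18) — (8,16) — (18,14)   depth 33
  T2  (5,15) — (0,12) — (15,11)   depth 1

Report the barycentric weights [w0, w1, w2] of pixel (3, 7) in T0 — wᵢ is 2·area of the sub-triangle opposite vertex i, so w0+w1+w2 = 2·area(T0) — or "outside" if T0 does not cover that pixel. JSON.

T0:
  2·area = 44
  edge (0, 16)→(6, 14): d=(6,-2) inclusive
  edge (6, 14)→(22, 16): d=(16,2) inclusive
  edge (22, 16)→(0, 16): d=(-22,0) inclusive
    (10,4)@(21, 9): e=[0,-110,154] → ·  [on edge]
    (7,5)@(15, 11): e=[0,-66,110] → ·  [on edge]
    (4,6)@(9, 13): e=[0,-22,66] → ·  [on edge]
    (1,7)@(3, 15): e=[0,22,22] → █  [on edge]
    (2,7)@(5, 15): e=[4,18,22] → █
    (3,7)@(7, 15): e=[8,14,22] → █
    (4,7)@(9, 15): e=[12,10,22] → █
    (5,7)@(11, 15): e=[16,6,22] → █
    (6,7)@(13, 15): e=[20,2,22] → █
    (7,7)@(15, 15): e=[24,-2,22] → ·
    (1,8)@(3, 17): e=[12,54,-22] → ·
    (2,8)@(5, 17): e=[16,50,-22] → ·
  covered (6 px):
    · · · · · · · · · · · ·
    · · · · · · · · · · · ·
    · · · · · · · · · · · ·
    · · · · · · · · · · · ·
    · · · · · · · · · · · ·
    · · · · · · · · · · · ·
    · · · · · · · · · · · ·
    · █ █ █ █ █ █ · · · · ·
    · · · · · · · · · · · ·
T1:
  2·area = 18
  edge (7, 18)→(8, 16): d=(1,-2) inclusive
  edge (8, 16)→(18, 14): d=(10,-2) inclusive
  edge (18, 14)→(7, 18): d=(-11,4) inclusive
    (11,6)@(23, 13): e=[27,0,-9] → ·  [on edge]
    (6,7)@(13, 15): e=[9,0,9] → █  [on edge]
    (7,7)@(15, 15): e=[13,4,1] → █
    (8,7)@(17, 15): e=[17,8,-7] → ·
    (1,8)@(3, 17): e=[-9,0,27] → ·  [on edge]
    (4,8)@(9, 17): e=[3,12,3] → █
    (5,8)@(11, 17): e=[7,16,-5] → ·
    (6,8)@(13, 17): e=[11,20,-13] → ·
    (7,8)@(15, 17): e=[15,24,-21] → ·
  covered (3 px):
    · · · · · · · · · · · ·
    · · · · · · · · · · · ·
    · · · · · · · · · · · ·
    · · · · · · · · · · · ·
    · · · · · · · · · · · ·
    · · · · · · · · · · · ·
    · · · · · · · · · · · ·
    · · · · · · █ █ · · · ·
    · · · · █ · · · · · · ·
T2:
  2·area = 50
  edge (5, 15)→(0, 12): d=(-5,-3) inclusive
  edge (0, 12)→(15, 11): d=(15,-1) inclusive
  edge (15, 11)→(5, 15): d=(-10,4) inclusive
    (7,5)@(15, 11): e=[50,0,0] → █  [on edge]
    (8,5)@(17, 11): e=[56,2,-8] → ·
    (1,6)@(3, 13): e=[4,18,28] → █
    (2,6)@(5, 13): e=[10,20,20] → █
    (3,6)@(7, 13): e=[16,22,12] → █
    (4,6)@(9, 13): e=[22,24,4] → █
    (5,6)@(11, 13): e=[28,26,-4] → ·
    (7,6)@(15, 13): e=[40,30,-20] → ·
    (1,7)@(3, 15): e=[-6,48,8] → ·
    (2,7)@(5, 15): e=[0,50,0] → █  [on edge]
    (3,7)@(7, 15): e=[6,52,-8] → ·
    (4,7)@(9, 15): e=[12,54,-16] → ·
  covered (6 px):
    · · · · · · · · · · · ·
    · · · · · · · · · · · ·
    · · · · · · · · · · · ·
    · · · · · · · · · · · ·
    · · · · · · · · · · · ·
    · · · · · · · █ · · · ·
    · █ █ █ █ · · · · · · ·
    · · █ · · · · · · · · ·
    · · · · · · · · · · · ·

Result: [14,22,8]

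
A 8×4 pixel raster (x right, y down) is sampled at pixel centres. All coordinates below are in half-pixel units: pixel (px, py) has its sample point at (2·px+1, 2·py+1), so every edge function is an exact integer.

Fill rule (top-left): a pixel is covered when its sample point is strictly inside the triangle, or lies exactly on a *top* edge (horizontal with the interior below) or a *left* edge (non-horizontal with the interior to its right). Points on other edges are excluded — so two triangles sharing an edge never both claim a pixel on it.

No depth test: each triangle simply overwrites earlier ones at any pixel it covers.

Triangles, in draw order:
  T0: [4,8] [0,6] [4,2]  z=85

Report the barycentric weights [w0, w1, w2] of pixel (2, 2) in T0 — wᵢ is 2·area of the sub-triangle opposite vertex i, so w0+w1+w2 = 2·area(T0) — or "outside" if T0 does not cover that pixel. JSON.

T0:
  2·area = 24
  edge (4, 8)→(0, 6): d=(-4,-2) top-left  bias=+0
  edge (0, 6)→(4, 2): d=(4,-4) top-left  bias=+0
  edge (4, 2)→(4, 8): d=(0,6) right/bottom  bias=-1
    (2,0)@(5, 1): e=[30,0,-6] → ·  [on edge]
    (1,1)@(3, 3): e=[18,0,6] → █  [on edge]
    (2,1)@(5, 3): e=[22,8,-6] → ·
    (0,2)@(1, 5): e=[6,0,18] → █  [on edge]
    (2,2)@(5, 5): e=[14,16,-6] → ·
    (0,3)@(1, 7): e=[-2,8,18] → ·
    (1,3)@(3, 7): e=[2,16,6] → █
    (2,3)@(5, 7): e=[6,24,-6] → ·
  covered (4 px):
    · · · · · · · ·
    · █ · · · · · ·
    █ █ · · · · · ·
    · █ · · · · · ·

Final: "outside"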